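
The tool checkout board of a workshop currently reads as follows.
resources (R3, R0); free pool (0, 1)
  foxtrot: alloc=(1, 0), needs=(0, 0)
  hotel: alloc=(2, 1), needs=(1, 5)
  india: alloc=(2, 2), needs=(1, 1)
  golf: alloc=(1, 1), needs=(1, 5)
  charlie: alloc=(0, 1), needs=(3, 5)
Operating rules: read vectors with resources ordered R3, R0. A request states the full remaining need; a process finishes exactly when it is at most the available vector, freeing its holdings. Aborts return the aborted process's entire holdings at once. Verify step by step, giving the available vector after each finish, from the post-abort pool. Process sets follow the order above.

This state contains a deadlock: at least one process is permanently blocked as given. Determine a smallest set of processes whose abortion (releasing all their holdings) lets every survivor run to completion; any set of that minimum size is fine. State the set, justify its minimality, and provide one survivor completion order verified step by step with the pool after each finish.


Minimum abort set: hotel and golf.
Key observation: no ordering could ever have run charlie before the abort of hotel and golf; with (3, 2) back in the pool it fits at step 3.
Why nothing smaller works — every single abort fails: foxtrot alone leaves hotel blocked (short on R0); hotel alone leaves golf blocked (short on R0); india alone leaves hotel blocked (short on R0); golf alone leaves hotel blocked (short on R0); charlie alone leaves hotel blocked (short on R0).
The survivors complete as india, foxtrot, charlie. Check, step by step (starting from the post-abort pool):
  pool = (3, 3)
  india: need (1, 1) fits (3, 3); releases (2, 2), pool now (5, 5)
  foxtrot: need (0, 0) fits (5, 5); releases (1, 0), pool now (6, 5)
  charlie: need (3, 5) fits (6, 5); releases (0, 1), pool now (6, 6)


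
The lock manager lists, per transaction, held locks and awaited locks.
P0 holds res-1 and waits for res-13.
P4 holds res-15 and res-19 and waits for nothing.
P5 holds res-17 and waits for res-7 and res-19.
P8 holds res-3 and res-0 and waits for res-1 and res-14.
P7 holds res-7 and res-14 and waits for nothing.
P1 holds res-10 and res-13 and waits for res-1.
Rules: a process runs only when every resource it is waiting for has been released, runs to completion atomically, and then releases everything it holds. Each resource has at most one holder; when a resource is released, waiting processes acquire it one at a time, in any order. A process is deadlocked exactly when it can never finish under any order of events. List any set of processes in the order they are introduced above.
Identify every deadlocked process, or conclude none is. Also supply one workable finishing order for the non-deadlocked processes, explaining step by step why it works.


Deadlocked: P0, P8 and P1.
Key observation: the knot is the closed ring of waits P0 -> P1 -> P0; P8 waits into the deadlock from upstream.
The rest can finish in the order P7, P4, P5.
Verifying each step:
  P7: no waits; runs immediately, freeing res-7 and res-14
  P4: no waits; runs immediately, freeing res-15 and res-19
  run P5 (all its waits — res-7 and res-19 — are resolved); releases res-17


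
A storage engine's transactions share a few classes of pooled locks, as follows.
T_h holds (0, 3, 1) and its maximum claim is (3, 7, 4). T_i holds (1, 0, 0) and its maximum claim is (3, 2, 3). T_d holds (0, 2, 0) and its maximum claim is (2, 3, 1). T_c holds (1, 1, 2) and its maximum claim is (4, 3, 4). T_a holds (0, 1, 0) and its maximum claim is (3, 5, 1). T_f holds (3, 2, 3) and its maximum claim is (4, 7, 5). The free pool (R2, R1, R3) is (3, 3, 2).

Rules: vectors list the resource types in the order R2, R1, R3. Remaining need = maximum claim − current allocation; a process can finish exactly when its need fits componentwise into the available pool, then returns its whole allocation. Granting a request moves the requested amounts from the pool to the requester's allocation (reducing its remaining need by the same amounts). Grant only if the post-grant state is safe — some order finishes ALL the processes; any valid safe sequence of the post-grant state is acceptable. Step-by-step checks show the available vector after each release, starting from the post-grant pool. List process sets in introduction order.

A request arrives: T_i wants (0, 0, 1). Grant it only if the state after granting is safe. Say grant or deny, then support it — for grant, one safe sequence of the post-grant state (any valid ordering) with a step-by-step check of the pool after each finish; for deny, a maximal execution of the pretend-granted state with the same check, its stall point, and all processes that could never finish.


DENY — the pretend-granted state is unsafe.
Key observation: the wall is R3: completing T_d, T_a brings the pool only to (3, 6, 1), and all the rest need more.
After a pretend grant, a maximal execution: T_d, T_a — then nothing else fits. Verifying each step:
  pool = (3, 3, 1)
  T_d: need (2, 1, 1) fits (3, 3, 1); releases (0, 2, 0), pool now (3, 5, 1)
  T_a: need (3, 4, 1) fits (3, 5, 1); releases (0, 1, 0), pool now (3, 6, 1)
  T_h cannot run: need (3, 4, 3) vs free (3, 6, 1) (insufficient R3)
  T_i cannot run: need (2, 2, 2) vs free (3, 6, 1) (insufficient R3)
  T_c cannot run: need (3, 2, 2) vs free (3, 6, 1) (insufficient R3)
  T_f cannot run: need (1, 5, 2) vs free (3, 6, 1) (insufficient R3)
Post-grant, the permanently blocked set is T_h, T_i, T_c and T_f.


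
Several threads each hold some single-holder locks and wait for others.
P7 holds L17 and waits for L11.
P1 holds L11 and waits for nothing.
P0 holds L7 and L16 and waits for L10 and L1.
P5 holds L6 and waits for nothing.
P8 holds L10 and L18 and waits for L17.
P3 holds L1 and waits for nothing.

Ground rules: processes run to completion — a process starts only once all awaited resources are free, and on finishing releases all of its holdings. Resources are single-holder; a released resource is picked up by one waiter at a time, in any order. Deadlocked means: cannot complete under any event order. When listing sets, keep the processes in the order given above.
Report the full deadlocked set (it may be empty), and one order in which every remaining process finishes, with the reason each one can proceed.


The deadlocked set is empty.
Key observation: every chain of waits terminates; starting from the processes that wait on nothing, all the rest unlock in turn.
One completion order for the rest: P1, P5, P7, P8, P3, P0.
Step-by-step check:
  run P1 (it waits on nothing); releases L11
  run P5 (it waits on nothing); releases L6
  run P7 (all its waits — L11 — are resolved); releases L17
  run P8 (all its waits — L17 — are resolved); releases L10 and L18
  run P3 (it waits on nothing); releases L1
  run P0 (all its waits — L10 and L1 — are resolved); releases L7 and L16


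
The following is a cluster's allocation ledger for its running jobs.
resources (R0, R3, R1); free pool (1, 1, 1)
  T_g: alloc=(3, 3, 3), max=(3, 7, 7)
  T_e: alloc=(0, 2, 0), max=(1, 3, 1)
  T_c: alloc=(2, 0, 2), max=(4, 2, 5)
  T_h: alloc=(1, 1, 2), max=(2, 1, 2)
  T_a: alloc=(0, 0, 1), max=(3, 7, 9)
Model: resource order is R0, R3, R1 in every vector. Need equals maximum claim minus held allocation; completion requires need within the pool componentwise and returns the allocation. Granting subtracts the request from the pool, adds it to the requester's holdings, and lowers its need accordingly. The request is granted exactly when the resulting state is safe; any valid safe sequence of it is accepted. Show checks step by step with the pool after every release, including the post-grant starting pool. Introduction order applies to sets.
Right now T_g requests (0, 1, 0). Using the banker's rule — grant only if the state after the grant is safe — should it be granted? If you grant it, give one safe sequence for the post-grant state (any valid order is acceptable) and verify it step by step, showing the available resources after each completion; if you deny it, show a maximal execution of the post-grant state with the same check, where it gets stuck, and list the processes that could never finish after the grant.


GRANT. The post-grant state is safe; one safe sequence: T_h, T_e, T_c, T_g, T_a.
Key observation: (1, 0, 1) free after granting still covers T_h first, and each release covers the next.
Check on the post-grant state, step by step:
  pool = (1, 0, 1)
  T_h needs (1, 0, 0) <= (1, 0, 1) -> finishes; pool += (1, 1, 2) = (2, 1, 3)
  T_e needs (1, 1, 1) <= (2, 1, 3) -> finishes; pool += (0, 2, 0) = (2, 3, 3)
  T_c needs (2, 2, 3) <= (2, 3, 3) -> finishes; pool += (2, 0, 2) = (4, 3, 5)
  T_g needs (0, 3, 4) <= (4, 3, 5) -> finishes; pool += (3, 4, 3) = (7, 7, 8)
  T_a needs (3, 7, 8) <= (7, 7, 8) -> finishes; pool += (0, 0, 1) = (7, 7, 9)


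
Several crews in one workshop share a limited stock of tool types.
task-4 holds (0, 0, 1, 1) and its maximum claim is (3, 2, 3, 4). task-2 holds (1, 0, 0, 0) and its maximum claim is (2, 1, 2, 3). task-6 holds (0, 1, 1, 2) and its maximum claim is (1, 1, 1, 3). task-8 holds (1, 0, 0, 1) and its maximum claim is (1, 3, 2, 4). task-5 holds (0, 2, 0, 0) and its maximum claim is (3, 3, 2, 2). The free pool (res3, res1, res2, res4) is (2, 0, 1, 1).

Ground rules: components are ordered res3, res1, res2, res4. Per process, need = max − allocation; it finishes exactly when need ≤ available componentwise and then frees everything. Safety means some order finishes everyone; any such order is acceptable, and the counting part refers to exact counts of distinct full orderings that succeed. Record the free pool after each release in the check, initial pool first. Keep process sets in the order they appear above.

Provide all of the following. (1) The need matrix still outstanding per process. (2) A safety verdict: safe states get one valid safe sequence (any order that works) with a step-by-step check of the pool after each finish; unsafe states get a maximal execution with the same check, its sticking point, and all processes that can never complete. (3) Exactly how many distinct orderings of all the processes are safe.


(1) Remaining need (order res3, res1, res2, res4):
  task-4: (3, 2, 2, 3)
  task-2: (1, 1, 2, 3)
  task-6: (1, 0, 0, 1)
  task-8: (0, 3, 2, 3)
  task-5: (3, 1, 2, 2)
(2) The state is SAFE; one workable sequence: task-6, task-2, task-5, task-8, task-4.
Key observation: reading the order forward, task-6 is the first process whose need (1, 0, 0, 1) meets the free pool (2, 0, 1, 1) exactly on a resource it requests.
Walking it through:
  pool = (2, 0, 1, 1)
  task-6 needs (1, 0, 0, 1) <= (2, 0, 1, 1) -> finishes; pool += (0, 1, 1, 2) = (2, 1, 2, 3)
  task-2 needs (1, 1, 2, 3) <= (2, 1, 2, 3) -> finishes; pool += (1, 0, 0, 0) = (3, 1, 2, 3)
  task-5 needs (3, 1, 2, 2) <= (3, 1, 2, 3) -> finishes; pool += (0, 2, 0, 0) = (3, 3, 2, 3)
  task-8 needs (0, 3, 2, 3) <= (3, 3, 2, 3) -> finishes; pool += (1, 0, 0, 1) = (4, 3, 2, 4)
  task-4 needs (3, 2, 2, 3) <= (4, 3, 2, 4) -> finishes; pool += (0, 0, 1, 1) = (4, 3, 3, 5)
(3) The exact count: 2 of the possible complete orderings are safe sequences.


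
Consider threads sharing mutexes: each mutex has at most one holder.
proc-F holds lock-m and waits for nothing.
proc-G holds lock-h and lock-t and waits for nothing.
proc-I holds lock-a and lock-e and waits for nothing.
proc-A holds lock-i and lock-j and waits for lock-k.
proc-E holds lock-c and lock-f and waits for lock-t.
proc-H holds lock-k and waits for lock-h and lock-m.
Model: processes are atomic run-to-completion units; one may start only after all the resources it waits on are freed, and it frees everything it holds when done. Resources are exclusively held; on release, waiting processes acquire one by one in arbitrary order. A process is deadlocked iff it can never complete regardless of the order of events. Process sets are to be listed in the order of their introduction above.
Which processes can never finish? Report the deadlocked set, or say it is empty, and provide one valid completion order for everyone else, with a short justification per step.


No process is deadlocked.
Key observation: although several processes wait, no cycle exists — each chain bottoms out at a free runner.
The rest can finish in the order proc-F, proc-I, proc-G, proc-H, proc-E, proc-A.
Check, step by step:
  run proc-F (it waits on nothing); releases lock-m
  run proc-I (it waits on nothing); releases lock-a and lock-e
  run proc-G (it waits on nothing); releases lock-h and lock-t
  run proc-H (all its waits — lock-h and lock-m — are resolved); releases lock-k
  run proc-E (all its waits — lock-t — are resolved); releases lock-c and lock-f
  run proc-A (all its waits — lock-k — are resolved); releases lock-i and lock-j


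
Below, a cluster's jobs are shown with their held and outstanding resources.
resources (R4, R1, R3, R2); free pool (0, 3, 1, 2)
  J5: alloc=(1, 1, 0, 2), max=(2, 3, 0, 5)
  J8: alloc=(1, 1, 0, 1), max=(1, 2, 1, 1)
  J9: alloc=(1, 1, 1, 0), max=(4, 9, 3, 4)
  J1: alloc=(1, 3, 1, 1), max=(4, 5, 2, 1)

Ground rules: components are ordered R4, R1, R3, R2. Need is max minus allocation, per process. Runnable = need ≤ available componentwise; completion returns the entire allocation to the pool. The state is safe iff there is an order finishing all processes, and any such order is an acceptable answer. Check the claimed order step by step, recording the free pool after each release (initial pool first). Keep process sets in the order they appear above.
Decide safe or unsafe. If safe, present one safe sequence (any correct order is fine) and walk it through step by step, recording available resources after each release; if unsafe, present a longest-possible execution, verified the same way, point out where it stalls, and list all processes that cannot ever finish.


UNSAFE — no complete ordering exists.
Key observation: the wall is R4: completing J8, J5 brings the pool only to (2, 5, 1, 5), and all the rest need more.
A maximal execution: J8, J5 — then nothing else fits. Check, step by step:
  pool = (0, 3, 1, 2)
  run J8 (needs (0, 1, 1, 0), free (0, 3, 1, 2)); after release of (1, 1, 0, 1) the pool is (1, 4, 1, 3)
  run J5 (needs (1, 2, 0, 3), free (1, 4, 1, 3)); after release of (1, 1, 0, 2) the pool is (2, 5, 1, 5)
  J9 still needs (3, 8, 2, 4) but only (2, 5, 1, 5) is free — short on R4, R1 and R3
  J1 still needs (3, 2, 1, 0) but only (2, 5, 1, 5) is free — short on R4
Never able to finish: J9 and J1.


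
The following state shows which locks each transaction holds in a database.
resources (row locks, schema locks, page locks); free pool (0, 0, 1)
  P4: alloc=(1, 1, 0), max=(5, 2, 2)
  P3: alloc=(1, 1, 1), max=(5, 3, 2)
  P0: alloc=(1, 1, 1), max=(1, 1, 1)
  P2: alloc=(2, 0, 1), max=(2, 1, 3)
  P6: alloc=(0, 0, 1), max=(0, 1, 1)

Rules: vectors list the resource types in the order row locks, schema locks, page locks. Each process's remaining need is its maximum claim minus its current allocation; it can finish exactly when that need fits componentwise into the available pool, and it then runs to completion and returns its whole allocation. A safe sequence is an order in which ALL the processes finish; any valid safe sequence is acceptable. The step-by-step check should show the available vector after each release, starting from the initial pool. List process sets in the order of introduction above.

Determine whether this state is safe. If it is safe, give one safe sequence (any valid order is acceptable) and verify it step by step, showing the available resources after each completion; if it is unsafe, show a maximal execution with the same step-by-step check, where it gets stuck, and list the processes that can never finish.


The state is UNSAFE.
Key observation: no order helps: past P0, P6, P2, the free pool tops out at (3, 1, 4), below what each blocked process needs in row locks.
A maximal execution: P0, P6, P2 — then nothing else fits. Step-by-step check:
  pool = (0, 0, 1)
  run P0 (needs (0, 0, 0), free (0, 0, 1)); after release of (1, 1, 1) the pool is (1, 1, 2)
  run P6 (needs (0, 1, 0), free (1, 1, 2)); after release of (0, 0, 1) the pool is (1, 1, 3)
  run P2 (needs (0, 1, 2), free (1, 1, 3)); after release of (2, 0, 1) the pool is (3, 1, 4)
  P4 cannot run: need (4, 1, 2) vs free (3, 1, 4) (insufficient row locks)
  P3 cannot run: need (4, 2, 1) vs free (3, 1, 4) (insufficient row locks and schema locks)
Processes that can never finish: P4 and P3.


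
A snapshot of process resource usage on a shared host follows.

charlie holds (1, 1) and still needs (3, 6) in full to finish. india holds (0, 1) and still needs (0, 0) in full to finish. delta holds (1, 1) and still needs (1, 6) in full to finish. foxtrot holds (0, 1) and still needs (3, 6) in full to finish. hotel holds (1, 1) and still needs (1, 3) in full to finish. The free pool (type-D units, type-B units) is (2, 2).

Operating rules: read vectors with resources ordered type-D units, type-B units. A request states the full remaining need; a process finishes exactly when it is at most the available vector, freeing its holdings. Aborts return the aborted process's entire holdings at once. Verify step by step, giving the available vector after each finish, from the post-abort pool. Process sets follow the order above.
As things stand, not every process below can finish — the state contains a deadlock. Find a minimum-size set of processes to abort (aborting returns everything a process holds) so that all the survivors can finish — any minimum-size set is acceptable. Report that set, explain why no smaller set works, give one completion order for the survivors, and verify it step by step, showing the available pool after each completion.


Minimum abort set: charlie and foxtrot.
Key observation: delta could never have finished before the abort; with (1, 2) returned by charlie and foxtrot, it fits at step 3.
Why nothing smaller works — every single abort fails: charlie alone leaves delta blocked (short on type-B units); india alone leaves charlie blocked (short on type-B units); delta alone leaves charlie blocked (short on type-B units); foxtrot alone leaves charlie blocked (short on type-B units); hotel alone leaves charlie blocked (short on type-B units).
The survivors complete as india, hotel, delta. Walking it through (starting from the post-abort pool):
  pool = (3, 4)
  india needs (0, 0) <= (3, 4) -> finishes; pool += (0, 1) = (3, 5)
  hotel needs (1, 3) <= (3, 5) -> finishes; pool += (1, 1) = (4, 6)
  delta needs (1, 6) <= (4, 6) -> finishes; pool += (1, 1) = (5, 7)


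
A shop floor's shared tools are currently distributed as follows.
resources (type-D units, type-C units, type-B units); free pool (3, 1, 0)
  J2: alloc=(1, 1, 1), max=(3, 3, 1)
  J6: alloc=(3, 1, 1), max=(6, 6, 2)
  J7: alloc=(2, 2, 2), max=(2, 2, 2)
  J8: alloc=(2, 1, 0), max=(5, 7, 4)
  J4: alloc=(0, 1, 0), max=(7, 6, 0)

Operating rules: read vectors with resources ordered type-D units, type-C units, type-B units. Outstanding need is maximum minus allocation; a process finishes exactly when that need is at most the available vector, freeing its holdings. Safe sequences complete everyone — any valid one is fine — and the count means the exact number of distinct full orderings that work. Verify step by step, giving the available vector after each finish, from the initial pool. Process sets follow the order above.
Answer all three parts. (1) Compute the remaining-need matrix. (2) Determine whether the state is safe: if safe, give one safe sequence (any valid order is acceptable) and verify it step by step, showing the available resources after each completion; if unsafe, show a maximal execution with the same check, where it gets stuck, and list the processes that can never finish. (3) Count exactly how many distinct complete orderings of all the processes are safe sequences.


(1) Remaining need (order type-D units, type-C units, type-B units):
  J2: (2, 2, 0)
  J6: (3, 5, 1)
  J7: (0, 0, 0)
  J8: (3, 6, 4)
  J4: (7, 5, 0)
(2) The state is UNSAFE.
Key observation: type-C units is the bottleneck — with J7, J2 done the pool holds (6, 4, 3), short of every remaining need.
A maximal execution: J7, J2 — then nothing else fits. Verifying each step:
  pool = (3, 1, 0)
  J7: need (0, 0, 0) fits (3, 1, 0); releases (2, 2, 2), pool now (5, 3, 2)
  J2: need (2, 2, 0) fits (5, 3, 2); releases (1, 1, 1), pool now (6, 4, 3)
  blocked: J6 wants (3, 5, 1), pool (6, 4, 3) — not enough type-C units
  blocked: J8 wants (3, 6, 4), pool (6, 4, 3) — not enough type-C units and type-B units
  blocked: J4 wants (7, 5, 0), pool (6, 4, 3) — not enough type-D units and type-C units
Never able to finish: J6, J8 and J4.
(3) Precisely 0 of the possible complete orderings are safe sequences.


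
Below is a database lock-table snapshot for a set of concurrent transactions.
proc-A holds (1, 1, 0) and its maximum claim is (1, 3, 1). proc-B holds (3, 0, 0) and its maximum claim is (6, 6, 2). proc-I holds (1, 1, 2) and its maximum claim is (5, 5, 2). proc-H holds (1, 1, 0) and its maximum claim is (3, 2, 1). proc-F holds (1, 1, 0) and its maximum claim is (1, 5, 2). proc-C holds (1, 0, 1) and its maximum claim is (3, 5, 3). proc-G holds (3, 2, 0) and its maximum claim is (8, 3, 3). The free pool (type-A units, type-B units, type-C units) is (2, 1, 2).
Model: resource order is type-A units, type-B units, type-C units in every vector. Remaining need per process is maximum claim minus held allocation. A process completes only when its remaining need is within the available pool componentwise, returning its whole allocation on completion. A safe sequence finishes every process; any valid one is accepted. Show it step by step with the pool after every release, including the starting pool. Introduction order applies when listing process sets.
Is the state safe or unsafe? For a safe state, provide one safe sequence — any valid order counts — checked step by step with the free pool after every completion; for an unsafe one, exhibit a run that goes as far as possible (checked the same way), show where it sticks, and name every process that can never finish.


The state is UNSAFE.
Key observation: after proc-H, proc-A the pool peaks at (4, 3, 2), and each blocked process is short somewhere: proc-B on type-B units; proc-I on type-B units; proc-F on type-B units; proc-C on type-B units; proc-G on type-A units, type-C units.
The run proc-H, proc-A cannot be extended any further. Verifying each step:
  pool = (2, 1, 2)
  run proc-H (needs (2, 1, 1), free (2, 1, 2)); after release of (1, 1, 0) the pool is (3, 2, 2)
  run proc-A (needs (0, 2, 1), free (3, 2, 2)); after release of (1, 1, 0) the pool is (4, 3, 2)
  proc-B still needs (3, 6, 2) but only (4, 3, 2) is free — short on type-B units
  proc-I still needs (4, 4, 0) but only (4, 3, 2) is free — short on type-B units
  proc-F still needs (0, 4, 2) but only (4, 3, 2) is free — short on type-B units
  proc-C still needs (2, 5, 2) but only (4, 3, 2) is free — short on type-B units
  proc-G still needs (5, 1, 3) but only (4, 3, 2) is free — short on type-A units and type-C units
Processes that can never finish: proc-B, proc-I, proc-F, proc-C and proc-G.


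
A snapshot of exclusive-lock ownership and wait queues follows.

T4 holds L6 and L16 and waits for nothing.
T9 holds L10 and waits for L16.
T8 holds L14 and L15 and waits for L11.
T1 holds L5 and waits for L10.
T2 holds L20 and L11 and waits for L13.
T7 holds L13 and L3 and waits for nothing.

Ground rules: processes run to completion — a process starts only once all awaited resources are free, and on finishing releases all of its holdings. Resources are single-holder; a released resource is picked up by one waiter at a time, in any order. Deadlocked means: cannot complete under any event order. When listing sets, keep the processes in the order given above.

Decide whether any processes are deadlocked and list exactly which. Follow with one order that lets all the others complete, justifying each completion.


No process is deadlocked.
Key observation: the waits form no ring: some process can always run, and its releases unblock the others one by one.
One completion order for the rest: T4, T7, T2, T9, T1, T8.
Verifying each step:
  T4 waits on nothing -> runs at once and releases L6 and L16
  T7 waits on nothing -> runs at once and releases L13 and L3
  T2 waits on L13 — all released -> runs and releases L20 and L11
  T9 waits on L16 — all released -> runs and releases L10
  T1 waits on L10 — all released -> runs and releases L5
  T8 waits on L11 — all released -> runs and releases L14 and L15


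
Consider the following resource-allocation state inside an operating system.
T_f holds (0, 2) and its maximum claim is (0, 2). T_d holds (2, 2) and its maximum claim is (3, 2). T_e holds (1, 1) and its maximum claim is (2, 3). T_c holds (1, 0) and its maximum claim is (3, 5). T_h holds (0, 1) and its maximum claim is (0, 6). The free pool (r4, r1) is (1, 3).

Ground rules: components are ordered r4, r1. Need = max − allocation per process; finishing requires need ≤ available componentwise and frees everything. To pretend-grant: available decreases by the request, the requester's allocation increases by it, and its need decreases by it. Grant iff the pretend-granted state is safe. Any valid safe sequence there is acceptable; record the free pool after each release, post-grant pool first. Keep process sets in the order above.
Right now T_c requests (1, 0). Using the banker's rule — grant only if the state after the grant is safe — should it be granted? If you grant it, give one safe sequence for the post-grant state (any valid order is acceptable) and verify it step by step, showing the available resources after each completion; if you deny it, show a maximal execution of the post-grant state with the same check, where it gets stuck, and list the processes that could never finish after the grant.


DENY — the pretend-granted state is unsafe.
Key observation: after T_f, T_h complete, (0, 6) is the best the pool ever gets, yet each leftover process wants more r4.
Pretend the grant happened; the run T_f, T_h goes as far as possible. Check, step by step:
  pool = (0, 3)
  T_f needs (0, 0) <= (0, 3) -> finishes; pool += (0, 2) = (0, 5)
  T_h needs (0, 5) <= (0, 5) -> finishes; pool += (0, 1) = (0, 6)
  T_d cannot run: need (1, 0) vs free (0, 6) (insufficient r4)
  T_e cannot run: need (1, 2) vs free (0, 6) (insufficient r4)
  T_c cannot run: need (1, 5) vs free (0, 6) (insufficient r4)
Had the request been granted, T_d, T_e and T_c could never finish.


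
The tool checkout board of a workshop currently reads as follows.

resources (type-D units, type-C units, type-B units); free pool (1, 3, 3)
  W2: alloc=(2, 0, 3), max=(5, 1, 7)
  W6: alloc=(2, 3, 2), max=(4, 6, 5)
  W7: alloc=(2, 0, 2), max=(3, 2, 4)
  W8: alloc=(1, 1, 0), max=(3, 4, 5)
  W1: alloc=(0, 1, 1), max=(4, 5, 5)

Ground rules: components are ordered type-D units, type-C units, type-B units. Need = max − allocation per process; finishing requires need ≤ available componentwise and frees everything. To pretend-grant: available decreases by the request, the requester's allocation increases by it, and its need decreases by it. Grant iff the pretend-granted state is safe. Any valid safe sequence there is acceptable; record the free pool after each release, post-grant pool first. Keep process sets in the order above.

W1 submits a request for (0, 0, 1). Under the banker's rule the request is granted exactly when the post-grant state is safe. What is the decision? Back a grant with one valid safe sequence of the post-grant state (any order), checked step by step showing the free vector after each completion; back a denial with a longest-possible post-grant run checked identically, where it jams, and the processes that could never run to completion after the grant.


GRANT. The post-grant state is safe; one safe sequence: W7, W2, W6, W1, W8.
Key observation: the transfer keeps a workable pool ((1, 3, 2)); W7 starts the safe sequence.
Check on the post-grant state, step by step:
  pool = (1, 3, 2)
  W7: need (1, 2, 2) fits (1, 3, 2); releases (2, 0, 2), pool now (3, 3, 4)
  W2: need (3, 1, 4) fits (3, 3, 4); releases (2, 0, 3), pool now (5, 3, 7)
  W6: need (2, 3, 3) fits (5, 3, 7); releases (2, 3, 2), pool now (7, 6, 9)
  W1: need (4, 4, 3) fits (7, 6, 9); releases (0, 1, 2), pool now (7, 7, 11)
  W8: need (2, 3, 5) fits (7, 7, 11); releases (1, 1, 0), pool now (8, 8, 11)


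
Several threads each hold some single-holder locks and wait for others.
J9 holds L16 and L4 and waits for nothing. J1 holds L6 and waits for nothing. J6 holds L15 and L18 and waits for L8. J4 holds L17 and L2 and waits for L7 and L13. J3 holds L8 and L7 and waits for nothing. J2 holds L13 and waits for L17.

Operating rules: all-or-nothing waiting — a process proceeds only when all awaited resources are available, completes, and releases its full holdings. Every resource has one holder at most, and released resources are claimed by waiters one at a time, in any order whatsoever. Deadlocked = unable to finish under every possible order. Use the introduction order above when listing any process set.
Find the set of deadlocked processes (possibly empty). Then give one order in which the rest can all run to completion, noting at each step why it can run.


The deadlocked set is J4 and J2.
Key observation: J4 -> J2 -> J4 is a circular wait — nothing in it can go first; no other process is dragged down with it.
One completion order for the rest: J1, J9, J3, J6.
Step-by-step check:
  J1: no waits; runs immediately, freeing L6
  J9: no waits; runs immediately, freeing L16 and L4
  J3: no waits; runs immediately, freeing L8 and L7
  run J6 (all its waits — L8 — are resolved); releases L15 and L18


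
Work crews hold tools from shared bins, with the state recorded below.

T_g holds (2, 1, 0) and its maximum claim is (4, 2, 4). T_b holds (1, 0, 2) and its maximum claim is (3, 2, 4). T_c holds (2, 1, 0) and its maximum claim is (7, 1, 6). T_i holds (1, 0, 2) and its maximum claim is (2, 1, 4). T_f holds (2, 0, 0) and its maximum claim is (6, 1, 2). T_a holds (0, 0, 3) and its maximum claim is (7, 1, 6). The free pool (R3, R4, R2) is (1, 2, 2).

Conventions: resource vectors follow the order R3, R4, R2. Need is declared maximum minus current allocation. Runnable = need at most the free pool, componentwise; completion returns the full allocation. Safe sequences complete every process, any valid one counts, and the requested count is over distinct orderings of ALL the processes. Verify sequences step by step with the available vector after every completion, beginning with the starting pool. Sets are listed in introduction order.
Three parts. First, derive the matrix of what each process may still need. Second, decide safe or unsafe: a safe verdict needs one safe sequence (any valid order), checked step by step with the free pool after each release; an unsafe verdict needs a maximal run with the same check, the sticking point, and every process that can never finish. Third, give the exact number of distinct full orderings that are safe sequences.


(1) Need matrix, components ordered R3, R4, R2:
  T_g: (2, 1, 4)
  T_b: (2, 2, 2)
  T_c: (5, 0, 6)
  T_i: (1, 1, 2)
  T_f: (4, 1, 2)
  T_a: (7, 1, 3)
(2) The state is SAFE; one workable sequence: T_i, T_g, T_f, T_b, T_c, T_a.
Key observation: reading the order forward, T_i is the first process whose need (1, 1, 2) meets the free pool (1, 2, 2) exactly on a resource it requests.
Check, step by step:
  pool = (1, 2, 2)
  T_i: need (1, 1, 2) fits (1, 2, 2); releases (1, 0, 2), pool now (2, 2, 4)
  T_g: need (2, 1, 4) fits (2, 2, 4); releases (2, 1, 0), pool now (4, 3, 4)
  T_f: need (4, 1, 2) fits (4, 3, 4); releases (2, 0, 0), pool now (6, 3, 4)
  T_b: need (2, 2, 2) fits (6, 3, 4); releases (1, 0, 2), pool now (7, 3, 6)
  T_c: need (5, 0, 6) fits (7, 3, 6); releases (2, 1, 0), pool now (9, 4, 6)
  T_a: need (7, 1, 3) fits (9, 4, 6); releases (0, 0, 3), pool now (9, 4, 9)
(3) Exactly 10 of the possible complete orderings are safe sequences.


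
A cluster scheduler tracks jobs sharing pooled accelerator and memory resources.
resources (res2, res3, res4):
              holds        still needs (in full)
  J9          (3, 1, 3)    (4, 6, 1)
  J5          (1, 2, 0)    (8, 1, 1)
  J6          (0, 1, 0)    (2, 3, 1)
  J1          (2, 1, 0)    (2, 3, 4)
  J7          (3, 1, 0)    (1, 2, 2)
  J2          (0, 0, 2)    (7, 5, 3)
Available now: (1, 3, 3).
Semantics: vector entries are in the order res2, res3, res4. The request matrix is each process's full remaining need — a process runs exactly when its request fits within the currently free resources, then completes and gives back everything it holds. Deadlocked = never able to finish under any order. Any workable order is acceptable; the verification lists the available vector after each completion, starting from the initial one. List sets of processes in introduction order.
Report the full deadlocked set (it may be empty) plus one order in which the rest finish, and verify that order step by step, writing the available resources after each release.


Deadlocked set: J9, J5, J1 and J2.
Key observation: after J7, J6 the pool peaks at (4, 5, 3), and each blocked process is short somewhere: J9 on res3; J5 on res2; J1 on res4; J2 on res2.
The rest can finish in the order J7, J6. Step-by-step check:
  pool = (1, 3, 3)
  J7: need (1, 2, 2) fits (1, 3, 3); releases (3, 1, 0), pool now (4, 4, 3)
  J6: need (2, 3, 1) fits (4, 4, 3); releases (0, 1, 0), pool now (4, 5, 3)
The stuck group stays short no matter what:
  blocked: J9 wants (4, 6, 1), pool (4, 5, 3) — not enough res3
  blocked: J5 wants (8, 1, 1), pool (4, 5, 3) — not enough res2
  blocked: J1 wants (2, 3, 4), pool (4, 5, 3) — not enough res4
  blocked: J2 wants (7, 5, 3), pool (4, 5, 3) — not enough res2


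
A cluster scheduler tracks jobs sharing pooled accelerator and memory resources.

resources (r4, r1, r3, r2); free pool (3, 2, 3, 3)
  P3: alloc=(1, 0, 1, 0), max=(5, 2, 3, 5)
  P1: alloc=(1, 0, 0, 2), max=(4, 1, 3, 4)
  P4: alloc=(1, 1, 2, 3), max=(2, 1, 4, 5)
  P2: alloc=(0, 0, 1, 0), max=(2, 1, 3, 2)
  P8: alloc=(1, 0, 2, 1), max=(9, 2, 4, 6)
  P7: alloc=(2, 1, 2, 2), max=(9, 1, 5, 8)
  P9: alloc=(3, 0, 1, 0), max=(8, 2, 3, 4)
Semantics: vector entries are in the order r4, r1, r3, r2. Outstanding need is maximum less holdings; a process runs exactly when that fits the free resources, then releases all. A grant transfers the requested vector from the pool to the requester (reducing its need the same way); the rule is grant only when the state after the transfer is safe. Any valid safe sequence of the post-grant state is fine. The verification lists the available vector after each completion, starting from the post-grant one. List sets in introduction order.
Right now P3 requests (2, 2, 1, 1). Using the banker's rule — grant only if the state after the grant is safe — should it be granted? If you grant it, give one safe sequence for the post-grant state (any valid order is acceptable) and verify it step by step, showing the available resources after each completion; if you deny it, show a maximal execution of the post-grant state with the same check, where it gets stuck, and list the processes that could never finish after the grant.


GRANT: granting preserves safety; a valid post-grant sequence is P4, P2, P3, P9, P7, P8, P1.
Key observation: even at the reduced pool (1, 0, 2, 2), P4 fits immediately, so safety survives the grant.
Check on the post-grant state, step by step:
  pool = (1, 0, 2, 2)
  P4: need (1, 0, 2, 2) fits (1, 0, 2, 2); releases (1, 1, 2, 3), pool now (2, 1, 4, 5)
  P2: need (2, 1, 2, 2) fits (2, 1, 4, 5); releases (0, 0, 1, 0), pool now (2, 1, 5, 5)
  P3: need (2, 0, 1, 4) fits (2, 1, 5, 5); releases (3, 2, 2, 1), pool now (5, 3, 7, 6)
  P9: need (5, 2, 2, 4) fits (5, 3, 7, 6); releases (3, 0, 1, 0), pool now (8, 3, 8, 6)
  P7: need (7, 0, 3, 6) fits (8, 3, 8, 6); releases (2, 1, 2, 2), pool now (10, 4, 10, 8)
  P8: need (8, 2, 2, 5) fits (10, 4, 10, 8); releases (1, 0, 2, 1), pool now (11, 4, 12, 9)
  P1: need (3, 1, 3, 2) fits (11, 4, 12, 9); releases (1, 0, 0, 2), pool now (12, 4, 12, 11)


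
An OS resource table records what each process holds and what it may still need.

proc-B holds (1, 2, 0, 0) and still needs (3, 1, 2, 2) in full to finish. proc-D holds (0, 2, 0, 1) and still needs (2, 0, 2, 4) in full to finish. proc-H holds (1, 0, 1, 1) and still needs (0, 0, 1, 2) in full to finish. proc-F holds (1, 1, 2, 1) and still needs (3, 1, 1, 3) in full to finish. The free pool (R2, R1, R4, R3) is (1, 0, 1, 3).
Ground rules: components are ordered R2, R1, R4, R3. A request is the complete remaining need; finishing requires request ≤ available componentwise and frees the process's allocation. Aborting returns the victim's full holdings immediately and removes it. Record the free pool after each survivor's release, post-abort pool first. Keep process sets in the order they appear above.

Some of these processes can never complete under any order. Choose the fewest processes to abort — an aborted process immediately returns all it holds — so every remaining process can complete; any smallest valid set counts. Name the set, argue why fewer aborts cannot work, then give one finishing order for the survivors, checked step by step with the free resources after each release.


Minimum abort set: proc-B.
Key observation: before aborting proc-B, proc-F was permanently blocked — no order could ever run it; afterwards it completes at step 3.
Minimality: the empty abort set fails — the state is deadlocked as it stands.
Survivors finish in the order: proc-H, proc-D, proc-F. Check, step by step (pool after the aborts first):
  pool = (2, 2, 1, 3)
  proc-H needs (0, 0, 1, 2) <= (2, 2, 1, 3) -> finishes; pool += (1, 0, 1, 1) = (3, 2, 2, 4)
  proc-D needs (2, 0, 2, 4) <= (3, 2, 2, 4) -> finishes; pool += (0, 2, 0, 1) = (3, 4, 2, 5)
  proc-F needs (3, 1, 1, 3) <= (3, 4, 2, 5) -> finishes; pool += (1, 1, 2, 1) = (4, 5, 4, 6)


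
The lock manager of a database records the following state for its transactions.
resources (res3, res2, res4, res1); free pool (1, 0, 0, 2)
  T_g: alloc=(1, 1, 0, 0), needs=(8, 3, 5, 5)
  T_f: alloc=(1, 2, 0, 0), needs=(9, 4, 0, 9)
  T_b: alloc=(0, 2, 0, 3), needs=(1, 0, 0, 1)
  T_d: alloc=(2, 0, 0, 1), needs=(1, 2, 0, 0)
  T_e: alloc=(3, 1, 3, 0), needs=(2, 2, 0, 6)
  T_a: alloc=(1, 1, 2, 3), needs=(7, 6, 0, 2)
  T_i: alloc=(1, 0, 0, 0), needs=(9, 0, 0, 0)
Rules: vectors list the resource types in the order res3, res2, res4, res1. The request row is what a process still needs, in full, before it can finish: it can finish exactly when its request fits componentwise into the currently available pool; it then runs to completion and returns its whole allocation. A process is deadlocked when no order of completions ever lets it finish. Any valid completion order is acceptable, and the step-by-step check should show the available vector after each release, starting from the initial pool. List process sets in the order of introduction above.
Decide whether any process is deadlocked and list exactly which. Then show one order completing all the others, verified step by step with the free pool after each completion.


Deadlocked: T_g, T_f, T_a and T_i.
Key observation: the pool after T_b, T_d, T_e is (6, 3, 3, 6); every surviving request exceeds it in res3, so progress ends there.
The rest can finish in the order T_b, T_d, T_e. Verifying each step:
  pool = (1, 0, 0, 2)
  T_b: need (1, 0, 0, 1) fits (1, 0, 0, 2); releases (0, 2, 0, 3), pool now (1, 2, 0, 5)
  T_d: need (1, 2, 0, 0) fits (1, 2, 0, 5); releases (2, 0, 0, 1), pool now (3, 2, 0, 6)
  T_e: need (2, 2, 0, 6) fits (3, 2, 0, 6); releases (3, 1, 3, 0), pool now (6, 3, 3, 6)
None of the blocked processes ever fits:
  T_g still needs (8, 3, 5, 5) but only (6, 3, 3, 6) is free — short on res3 and res4
  T_f still needs (9, 4, 0, 9) but only (6, 3, 3, 6) is free — short on res3, res2 and res1
  T_a still needs (7, 6, 0, 2) but only (6, 3, 3, 6) is free — short on res3 and res2
  T_i still needs (9, 0, 0, 0) but only (6, 3, 3, 6) is free — short on res3


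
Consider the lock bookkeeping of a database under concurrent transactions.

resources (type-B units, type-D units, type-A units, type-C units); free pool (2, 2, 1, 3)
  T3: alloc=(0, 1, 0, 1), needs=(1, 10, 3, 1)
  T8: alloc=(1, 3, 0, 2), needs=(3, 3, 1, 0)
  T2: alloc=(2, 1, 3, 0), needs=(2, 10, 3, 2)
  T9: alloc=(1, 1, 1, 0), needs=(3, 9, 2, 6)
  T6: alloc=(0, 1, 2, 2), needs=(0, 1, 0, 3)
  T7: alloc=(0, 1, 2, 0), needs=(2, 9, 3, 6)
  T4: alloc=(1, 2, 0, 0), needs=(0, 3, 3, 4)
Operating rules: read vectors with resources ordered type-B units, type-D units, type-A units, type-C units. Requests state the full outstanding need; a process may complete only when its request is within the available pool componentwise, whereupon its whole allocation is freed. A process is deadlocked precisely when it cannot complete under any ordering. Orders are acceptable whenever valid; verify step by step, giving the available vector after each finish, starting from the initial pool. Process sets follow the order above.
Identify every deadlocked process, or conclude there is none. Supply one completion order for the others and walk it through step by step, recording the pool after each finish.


The deadlocked set is T3, T2, T9 and T7.
Key observation: the pool after T6, T4, T8 is (4, 8, 3, 7); every surviving request exceeds it in type-D units, so progress ends there.
A valid finishing order for the others: T6, T4, T8. Step-by-step check:
  pool = (2, 2, 1, 3)
  T6: need (0, 1, 0, 3) fits (2, 2, 1, 3); releases (0, 1, 2, 2), pool now (2, 3, 3, 5)
  T4: need (0, 3, 3, 4) fits (2, 3, 3, 5); releases (1, 2, 0, 0), pool now (3, 5, 3, 5)
  T8: need (3, 3, 1, 0) fits (3, 5, 3, 5); releases (1, 3, 0, 2), pool now (4, 8, 3, 7)
The stuck group stays short no matter what:
  T3 cannot run: need (1, 10, 3, 1) vs free (4, 8, 3, 7) (insufficient type-D units)
  T2 cannot run: need (2, 10, 3, 2) vs free (4, 8, 3, 7) (insufficient type-D units)
  T9 cannot run: need (3, 9, 2, 6) vs free (4, 8, 3, 7) (insufficient type-D units)
  T7 cannot run: need (2, 9, 3, 6) vs free (4, 8, 3, 7) (insufficient type-D units)
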